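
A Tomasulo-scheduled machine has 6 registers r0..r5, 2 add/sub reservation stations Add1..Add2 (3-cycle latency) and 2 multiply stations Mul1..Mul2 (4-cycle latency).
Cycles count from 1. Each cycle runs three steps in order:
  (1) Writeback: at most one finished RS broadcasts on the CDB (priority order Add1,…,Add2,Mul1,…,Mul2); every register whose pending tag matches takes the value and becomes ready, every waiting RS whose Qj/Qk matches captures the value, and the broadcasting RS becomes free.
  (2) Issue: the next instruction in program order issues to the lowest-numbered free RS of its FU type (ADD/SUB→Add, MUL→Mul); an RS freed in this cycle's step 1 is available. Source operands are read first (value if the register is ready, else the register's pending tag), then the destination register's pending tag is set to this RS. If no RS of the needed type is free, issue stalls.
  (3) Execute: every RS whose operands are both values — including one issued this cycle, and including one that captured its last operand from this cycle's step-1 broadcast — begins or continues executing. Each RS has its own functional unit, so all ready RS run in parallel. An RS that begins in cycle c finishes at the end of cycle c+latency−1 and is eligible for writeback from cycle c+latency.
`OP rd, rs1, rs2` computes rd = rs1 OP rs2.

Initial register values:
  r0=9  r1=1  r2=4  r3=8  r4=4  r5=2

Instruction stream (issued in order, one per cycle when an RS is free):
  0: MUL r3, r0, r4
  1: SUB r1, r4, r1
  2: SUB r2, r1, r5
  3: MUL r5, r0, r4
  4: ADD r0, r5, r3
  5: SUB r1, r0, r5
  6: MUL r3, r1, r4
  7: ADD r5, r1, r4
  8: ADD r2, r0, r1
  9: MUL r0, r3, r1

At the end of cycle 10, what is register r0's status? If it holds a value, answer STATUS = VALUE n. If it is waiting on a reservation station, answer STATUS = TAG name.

STATUS = TAG Add1

  c1: issue MUL r3<-Mul1  regs: r0:9,r1:1,r2:4,r3:Mul1,r4:4,r5:2
  c2: issue SUB r1<-Add1  regs: r0:9,r1:Add1,r2:4,r3:Mul1,r4:4,r5:2
  c3: issue SUB r2<-Add2  regs: r0:9,r1:Add1,r2:Add2,r3:Mul1,r4:4,r5:2
  c4: issue MUL r5<-Mul2  regs: r0:9,r1:Add1,r2:Add2,r3:Mul1,r4:4,r5:Mul2
  c5: CDB Add1=3; issue ADD r0<-Add1  regs: r0:Add1,r1:3,r2:Add2,r3:Mul1,r4:4,r5:Mul2
  c6: CDB Mul1=36; stall  regs: r0:Add1,r1:3,r2:Add2,r3:36,r4:4,r5:Mul2
  c7: stall  regs: r0:Add1,r1:3,r2:Add2,r3:36,r4:4,r5:Mul2
  c8: CDB Add2=1; issue SUB r1<-Add2  regs: r0:Add1,r1:Add2,r2:1,r3:36,r4:4,r5:Mul2
  c9: CDB Mul2=36; issue MUL r3<-Mul1  regs: r0:Add1,r1:Add2,r2:1,r3:Mul1,r4:4,r5:36
  c10: stall  regs: r0:Add1,r1:Add2,r2:1,r3:Mul1,r4:4,r5:36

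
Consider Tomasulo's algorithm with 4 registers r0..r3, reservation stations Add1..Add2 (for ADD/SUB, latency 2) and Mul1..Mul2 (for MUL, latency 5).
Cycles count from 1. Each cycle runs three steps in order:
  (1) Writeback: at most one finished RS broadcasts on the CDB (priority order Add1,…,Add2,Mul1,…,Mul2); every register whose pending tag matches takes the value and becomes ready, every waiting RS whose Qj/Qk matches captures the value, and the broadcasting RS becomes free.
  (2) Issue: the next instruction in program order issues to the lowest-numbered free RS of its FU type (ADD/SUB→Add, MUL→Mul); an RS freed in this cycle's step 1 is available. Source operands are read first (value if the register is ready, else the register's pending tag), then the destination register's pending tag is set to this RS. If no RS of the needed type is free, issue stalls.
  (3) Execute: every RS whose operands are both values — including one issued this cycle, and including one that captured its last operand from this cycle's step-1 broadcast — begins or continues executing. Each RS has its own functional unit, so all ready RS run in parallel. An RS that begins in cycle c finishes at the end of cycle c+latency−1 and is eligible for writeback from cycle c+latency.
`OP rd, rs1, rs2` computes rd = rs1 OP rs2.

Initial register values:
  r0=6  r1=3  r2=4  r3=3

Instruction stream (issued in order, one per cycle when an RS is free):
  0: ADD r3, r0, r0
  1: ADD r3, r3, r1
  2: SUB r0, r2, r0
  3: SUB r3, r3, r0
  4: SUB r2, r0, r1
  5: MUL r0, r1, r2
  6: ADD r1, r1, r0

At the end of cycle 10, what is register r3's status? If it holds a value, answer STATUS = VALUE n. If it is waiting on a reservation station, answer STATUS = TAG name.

c1: issue ADD r3<-Add1 | r0:6,r1:3,r2:4,r3:Add1
c2: issue ADD r3<-Add2 | r0:6,r1:3,r2:4,r3:Add2
c3: CDB Add1=12; issue SUB r0<-Add1 | r0:Add1,r1:3,r2:4,r3:Add2
c4: stall | r0:Add1,r1:3,r2:4,r3:Add2
c5: CDB Add1=-2; issue SUB r3<-Add1 | r0:-2,r1:3,r2:4,r3:Add1
c6: CDB Add2=15; issue SUB r2<-Add2 | r0:-2,r1:3,r2:Add2,r3:Add1
c7: issue MUL r0<-Mul1 | r0:Mul1,r1:3,r2:Add2,r3:Add1
c8: CDB Add1=17; issue ADD r1<-Add1 | r0:Mul1,r1:Add1,r2:Add2,r3:17
c9: CDB Add2=-5 | r0:Mul1,r1:Add1,r2:-5,r3:17
c10: - | r0:Mul1,r1:Add1,r2:-5,r3:17

STATUS = VALUE 17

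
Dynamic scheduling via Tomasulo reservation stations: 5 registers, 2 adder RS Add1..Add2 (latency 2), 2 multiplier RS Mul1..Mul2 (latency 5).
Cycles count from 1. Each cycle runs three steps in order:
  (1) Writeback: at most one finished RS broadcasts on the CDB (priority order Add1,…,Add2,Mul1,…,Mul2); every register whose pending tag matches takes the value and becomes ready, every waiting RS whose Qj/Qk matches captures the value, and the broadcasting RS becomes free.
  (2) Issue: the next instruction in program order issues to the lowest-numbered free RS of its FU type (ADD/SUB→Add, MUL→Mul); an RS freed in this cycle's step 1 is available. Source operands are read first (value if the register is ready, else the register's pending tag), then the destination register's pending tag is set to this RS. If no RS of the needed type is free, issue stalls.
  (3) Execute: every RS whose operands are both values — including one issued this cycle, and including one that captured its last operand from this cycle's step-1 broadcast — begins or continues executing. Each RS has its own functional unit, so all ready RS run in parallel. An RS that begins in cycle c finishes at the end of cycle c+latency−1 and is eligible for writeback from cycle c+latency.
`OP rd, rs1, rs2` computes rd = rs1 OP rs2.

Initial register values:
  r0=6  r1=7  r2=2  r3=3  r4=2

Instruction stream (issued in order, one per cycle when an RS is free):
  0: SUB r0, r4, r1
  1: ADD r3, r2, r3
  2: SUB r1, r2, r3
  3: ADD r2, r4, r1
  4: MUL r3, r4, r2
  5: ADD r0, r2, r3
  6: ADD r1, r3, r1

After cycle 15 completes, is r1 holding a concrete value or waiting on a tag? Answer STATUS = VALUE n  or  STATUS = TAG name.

cycle 1: issue SUB r0<-Add1 // r0:Add1,r1:7,r2:2,r3:3,r4:2
cycle 2: issue ADD r3<-Add2 // r0:Add1,r1:7,r2:2,r3:Add2,r4:2
cycle 3: CDB Add1=-5; issue SUB r1<-Add1 // r0:-5,r1:Add1,r2:2,r3:Add2,r4:2
cycle 4: CDB Add2=5; issue ADD r2<-Add2 // r0:-5,r1:Add1,r2:Add2,r3:5,r4:2
cycle 5: issue MUL r3<-Mul1 // r0:-5,r1:Add1,r2:Add2,r3:Mul1,r4:2
cycle 6: CDB Add1=-3; issue ADD r0<-Add1 // r0:Add1,r1:-3,r2:Add2,r3:Mul1,r4:2
cycle 7: stall // r0:Add1,r1:-3,r2:Add2,r3:Mul1,r4:2
cycle 8: CDB Add2=-1; issue ADD r1<-Add2 // r0:Add1,r1:Add2,r2:-1,r3:Mul1,r4:2
cycle 9: - // r0:Add1,r1:Add2,r2:-1,r3:Mul1,r4:2
cycle 10: - // r0:Add1,r1:Add2,r2:-1,r3:Mul1,r4:2
cycle 11: - // r0:Add1,r1:Add2,r2:-1,r3:Mul1,r4:2
cycle 12: - // r0:Add1,r1:Add2,r2:-1,r3:Mul1,r4:2
cycle 13: CDB Mul1=-2 // r0:Add1,r1:Add2,r2:-1,r3:-2,r4:2
cycle 14: - // r0:Add1,r1:Add2,r2:-1,r3:-2,r4:2
cycle 15: CDB Add1=-3 // r0:-3,r1:Add2,r2:-1,r3:-2,r4:2

STATUS = TAG Add2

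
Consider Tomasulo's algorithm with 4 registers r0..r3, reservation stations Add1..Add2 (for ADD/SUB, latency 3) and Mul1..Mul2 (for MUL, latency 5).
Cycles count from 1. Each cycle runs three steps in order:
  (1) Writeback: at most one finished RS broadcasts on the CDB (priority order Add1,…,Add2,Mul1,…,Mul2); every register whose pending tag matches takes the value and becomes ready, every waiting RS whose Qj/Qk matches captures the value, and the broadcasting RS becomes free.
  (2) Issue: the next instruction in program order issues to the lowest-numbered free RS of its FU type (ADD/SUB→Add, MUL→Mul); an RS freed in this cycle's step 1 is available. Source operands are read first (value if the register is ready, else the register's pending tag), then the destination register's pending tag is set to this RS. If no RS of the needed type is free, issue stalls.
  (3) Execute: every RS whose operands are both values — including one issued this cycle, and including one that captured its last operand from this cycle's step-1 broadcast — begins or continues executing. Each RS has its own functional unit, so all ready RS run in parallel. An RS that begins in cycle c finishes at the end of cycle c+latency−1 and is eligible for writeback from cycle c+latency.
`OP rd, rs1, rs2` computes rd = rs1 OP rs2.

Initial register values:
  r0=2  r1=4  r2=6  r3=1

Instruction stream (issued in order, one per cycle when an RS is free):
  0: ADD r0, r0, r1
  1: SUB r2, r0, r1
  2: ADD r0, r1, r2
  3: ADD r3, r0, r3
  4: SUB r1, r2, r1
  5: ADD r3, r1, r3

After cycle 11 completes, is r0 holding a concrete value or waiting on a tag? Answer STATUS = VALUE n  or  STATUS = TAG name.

STATUS = VALUE 6

  c1: issue ADD r0<-Add1  regs: r0:Add1,r1:4,r2:6,r3:1
  c2: issue SUB r2<-Add2  regs: r0:Add1,r1:4,r2:Add2,r3:1
  c3: stall  regs: r0:Add1,r1:4,r2:Add2,r3:1
  c4: CDB Add1=6; issue ADD r0<-Add1  regs: r0:Add1,r1:4,r2:Add2,r3:1
  c5: stall  regs: r0:Add1,r1:4,r2:Add2,r3:1
  c6: stall  regs: r0:Add1,r1:4,r2:Add2,r3:1
  c7: CDB Add2=2; issue ADD r3<-Add2  regs: r0:Add1,r1:4,r2:2,r3:Add2
  c8: stall  regs: r0:Add1,r1:4,r2:2,r3:Add2
  c9: stall  regs: r0:Add1,r1:4,r2:2,r3:Add2
  c10: CDB Add1=6; issue SUB r1<-Add1  regs: r0:6,r1:Add1,r2:2,r3:Add2
  c11: stall  regs: r0:6,r1:Add1,r2:2,r3:Add2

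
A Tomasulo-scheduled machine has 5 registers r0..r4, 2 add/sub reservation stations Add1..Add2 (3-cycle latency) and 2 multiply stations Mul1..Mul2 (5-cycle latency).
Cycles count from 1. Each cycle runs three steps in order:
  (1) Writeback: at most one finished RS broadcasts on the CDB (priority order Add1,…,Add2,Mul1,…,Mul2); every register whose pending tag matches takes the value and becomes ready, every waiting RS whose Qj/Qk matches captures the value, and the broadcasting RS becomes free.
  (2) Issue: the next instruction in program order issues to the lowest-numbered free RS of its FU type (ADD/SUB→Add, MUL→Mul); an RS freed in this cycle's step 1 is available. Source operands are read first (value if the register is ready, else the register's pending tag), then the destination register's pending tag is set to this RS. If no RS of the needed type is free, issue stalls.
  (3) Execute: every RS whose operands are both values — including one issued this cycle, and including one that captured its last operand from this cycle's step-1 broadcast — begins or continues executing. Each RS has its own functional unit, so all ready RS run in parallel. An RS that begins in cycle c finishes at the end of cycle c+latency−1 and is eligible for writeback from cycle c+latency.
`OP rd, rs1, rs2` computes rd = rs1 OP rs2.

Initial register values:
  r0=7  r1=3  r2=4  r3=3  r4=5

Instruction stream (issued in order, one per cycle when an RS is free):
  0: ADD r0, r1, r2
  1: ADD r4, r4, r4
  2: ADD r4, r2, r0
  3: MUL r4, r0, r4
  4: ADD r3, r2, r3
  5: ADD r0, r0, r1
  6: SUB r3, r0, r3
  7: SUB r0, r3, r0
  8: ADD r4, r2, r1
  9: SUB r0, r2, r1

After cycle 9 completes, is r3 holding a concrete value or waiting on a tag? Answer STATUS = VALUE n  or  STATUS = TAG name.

c1: issue ADD r0<-Add1 | r0:Add1,r1:3,r2:4,r3:3,r4:5
c2: issue ADD r4<-Add2 | r0:Add1,r1:3,r2:4,r3:3,r4:Add2
c3: stall | r0:Add1,r1:3,r2:4,r3:3,r4:Add2
c4: CDB Add1=7; issue ADD r4<-Add1 | r0:7,r1:3,r2:4,r3:3,r4:Add1
c5: CDB Add2=10; issue MUL r4<-Mul1 | r0:7,r1:3,r2:4,r3:3,r4:Mul1
c6: issue ADD r3<-Add2 | r0:7,r1:3,r2:4,r3:Add2,r4:Mul1
c7: CDB Add1=11; issue ADD r0<-Add1 | r0:Add1,r1:3,r2:4,r3:Add2,r4:Mul1
c8: stall | r0:Add1,r1:3,r2:4,r3:Add2,r4:Mul1
c9: CDB Add2=7; issue SUB r3<-Add2 | r0:Add1,r1:3,r2:4,r3:Add2,r4:Mul1

STATUS = TAG Add2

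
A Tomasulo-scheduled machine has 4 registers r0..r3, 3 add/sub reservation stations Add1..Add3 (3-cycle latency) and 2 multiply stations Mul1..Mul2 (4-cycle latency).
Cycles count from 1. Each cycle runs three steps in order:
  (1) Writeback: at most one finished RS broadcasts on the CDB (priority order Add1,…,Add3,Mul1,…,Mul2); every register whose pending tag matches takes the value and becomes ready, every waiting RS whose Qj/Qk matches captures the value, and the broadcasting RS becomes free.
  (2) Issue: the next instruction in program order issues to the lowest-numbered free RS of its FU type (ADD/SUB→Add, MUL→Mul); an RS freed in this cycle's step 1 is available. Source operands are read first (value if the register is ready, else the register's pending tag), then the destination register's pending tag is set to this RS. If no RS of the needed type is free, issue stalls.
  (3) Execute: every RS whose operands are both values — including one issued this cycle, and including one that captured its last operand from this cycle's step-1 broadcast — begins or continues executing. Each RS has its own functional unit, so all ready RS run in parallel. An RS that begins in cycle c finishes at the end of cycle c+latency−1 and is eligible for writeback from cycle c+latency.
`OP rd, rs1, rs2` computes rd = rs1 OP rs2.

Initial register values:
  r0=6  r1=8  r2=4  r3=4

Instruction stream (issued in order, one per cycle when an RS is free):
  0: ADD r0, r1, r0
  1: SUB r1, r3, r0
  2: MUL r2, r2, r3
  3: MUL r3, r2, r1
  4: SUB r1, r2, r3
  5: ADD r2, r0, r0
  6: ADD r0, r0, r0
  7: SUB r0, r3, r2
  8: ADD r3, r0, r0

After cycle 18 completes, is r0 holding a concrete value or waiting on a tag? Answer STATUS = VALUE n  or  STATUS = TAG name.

STATUS = VALUE -188

c1: issue ADD r0<-Add1 | r0:Add1,r1:8,r2:4,r3:4
c2: issue SUB r1<-Add2 | r0:Add1,r1:Add2,r2:4,r3:4
c3: issue MUL r2<-Mul1 | r0:Add1,r1:Add2,r2:Mul1,r3:4
c4: CDB Add1=14; issue MUL r3<-Mul2 | r0:14,r1:Add2,r2:Mul1,r3:Mul2
c5: issue SUB r1<-Add1 | r0:14,r1:Add1,r2:Mul1,r3:Mul2
c6: issue ADD r2<-Add3 | r0:14,r1:Add1,r2:Add3,r3:Mul2
c7: CDB Add2=-10; issue ADD r0<-Add2 | r0:Add2,r1:Add1,r2:Add3,r3:Mul2
c8: CDB Mul1=16; stall | r0:Add2,r1:Add1,r2:Add3,r3:Mul2
c9: CDB Add3=28; issue SUB r0<-Add3 | r0:Add3,r1:Add1,r2:28,r3:Mul2
c10: CDB Add2=28; issue ADD r3<-Add2 | r0:Add3,r1:Add1,r2:28,r3:Add2
c11: - | r0:Add3,r1:Add1,r2:28,r3:Add2
c12: CDB Mul2=-160 | r0:Add3,r1:Add1,r2:28,r3:Add2
c13: - | r0:Add3,r1:Add1,r2:28,r3:Add2
c14: - | r0:Add3,r1:Add1,r2:28,r3:Add2
c15: CDB Add1=176 | r0:Add3,r1:176,r2:28,r3:Add2
c16: CDB Add3=-188 | r0:-188,r1:176,r2:28,r3:Add2
c17: - | r0:-188,r1:176,r2:28,r3:Add2
c18: - | r0:-188,r1:176,r2:28,r3:Add2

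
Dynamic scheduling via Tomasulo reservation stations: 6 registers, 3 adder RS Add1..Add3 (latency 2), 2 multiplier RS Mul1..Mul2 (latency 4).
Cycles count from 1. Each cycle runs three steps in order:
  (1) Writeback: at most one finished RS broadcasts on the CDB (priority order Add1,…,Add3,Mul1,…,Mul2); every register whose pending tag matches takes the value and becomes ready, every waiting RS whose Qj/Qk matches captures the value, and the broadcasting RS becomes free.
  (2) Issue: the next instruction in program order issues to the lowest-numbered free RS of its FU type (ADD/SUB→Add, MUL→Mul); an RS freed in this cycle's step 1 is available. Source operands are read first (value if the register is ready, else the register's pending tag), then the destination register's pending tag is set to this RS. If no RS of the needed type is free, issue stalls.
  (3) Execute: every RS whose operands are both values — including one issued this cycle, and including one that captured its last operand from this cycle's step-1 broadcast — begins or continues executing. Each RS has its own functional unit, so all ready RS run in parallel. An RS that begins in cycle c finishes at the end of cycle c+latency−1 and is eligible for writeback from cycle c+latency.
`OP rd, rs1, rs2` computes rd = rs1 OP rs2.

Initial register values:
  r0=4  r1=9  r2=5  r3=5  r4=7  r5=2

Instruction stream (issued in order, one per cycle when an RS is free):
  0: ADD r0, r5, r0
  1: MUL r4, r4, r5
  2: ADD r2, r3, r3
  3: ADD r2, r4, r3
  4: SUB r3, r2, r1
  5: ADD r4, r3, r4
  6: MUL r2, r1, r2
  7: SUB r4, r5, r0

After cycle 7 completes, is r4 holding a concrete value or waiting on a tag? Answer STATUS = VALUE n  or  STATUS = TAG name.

STATUS = TAG Add3

c1: issue ADD r0<-Add1 | r0:Add1,r1:9,r2:5,r3:5,r4:7,r5:2
c2: issue MUL r4<-Mul1 | r0:Add1,r1:9,r2:5,r3:5,r4:Mul1,r5:2
c3: CDB Add1=6; issue ADD r2<-Add1 | r0:6,r1:9,r2:Add1,r3:5,r4:Mul1,r5:2
c4: issue ADD r2<-Add2 | r0:6,r1:9,r2:Add2,r3:5,r4:Mul1,r5:2
c5: CDB Add1=10; issue SUB r3<-Add1 | r0:6,r1:9,r2:Add2,r3:Add1,r4:Mul1,r5:2
c6: CDB Mul1=14; issue ADD r4<-Add3 | r0:6,r1:9,r2:Add2,r3:Add1,r4:Add3,r5:2
c7: issue MUL r2<-Mul1 | r0:6,r1:9,r2:Mul1,r3:Add1,r4:Add3,r5:2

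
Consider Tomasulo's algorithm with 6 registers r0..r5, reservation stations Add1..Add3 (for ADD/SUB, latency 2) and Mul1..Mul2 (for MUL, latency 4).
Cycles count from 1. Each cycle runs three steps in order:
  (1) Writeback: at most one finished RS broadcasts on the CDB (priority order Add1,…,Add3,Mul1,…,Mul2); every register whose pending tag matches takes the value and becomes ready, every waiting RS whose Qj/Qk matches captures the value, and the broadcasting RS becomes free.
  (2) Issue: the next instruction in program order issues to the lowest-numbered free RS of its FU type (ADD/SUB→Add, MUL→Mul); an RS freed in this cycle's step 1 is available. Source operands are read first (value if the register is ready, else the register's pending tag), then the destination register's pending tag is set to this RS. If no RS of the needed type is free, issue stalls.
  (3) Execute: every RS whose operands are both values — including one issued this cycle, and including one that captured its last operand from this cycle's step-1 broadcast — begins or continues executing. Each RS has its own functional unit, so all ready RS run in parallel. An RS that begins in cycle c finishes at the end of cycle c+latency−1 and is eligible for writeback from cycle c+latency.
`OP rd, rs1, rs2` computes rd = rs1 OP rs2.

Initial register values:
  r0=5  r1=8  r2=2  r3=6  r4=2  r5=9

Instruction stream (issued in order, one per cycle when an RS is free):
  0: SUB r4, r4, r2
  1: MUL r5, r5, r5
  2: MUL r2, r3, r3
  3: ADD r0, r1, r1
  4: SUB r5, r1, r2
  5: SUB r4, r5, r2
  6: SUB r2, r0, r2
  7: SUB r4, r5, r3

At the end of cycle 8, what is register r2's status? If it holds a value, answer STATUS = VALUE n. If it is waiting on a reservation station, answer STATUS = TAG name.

STATUS = TAG Add3

cycle 1: issue SUB r4<-Add1 // r0:5,r1:8,r2:2,r3:6,r4:Add1,r5:9
cycle 2: issue MUL r5<-Mul1 // r0:5,r1:8,r2:2,r3:6,r4:Add1,r5:Mul1
cycle 3: CDB Add1=0; issue MUL r2<-Mul2 // r0:5,r1:8,r2:Mul2,r3:6,r4:0,r5:Mul1
cycle 4: issue ADD r0<-Add1 // r0:Add1,r1:8,r2:Mul2,r3:6,r4:0,r5:Mul1
cycle 5: issue SUB r5<-Add2 // r0:Add1,r1:8,r2:Mul2,r3:6,r4:0,r5:Add2
cycle 6: CDB Add1=16; issue SUB r4<-Add1 // r0:16,r1:8,r2:Mul2,r3:6,r4:Add1,r5:Add2
cycle 7: CDB Mul1=81; issue SUB r2<-Add3 // r0:16,r1:8,r2:Add3,r3:6,r4:Add1,r5:Add2
cycle 8: CDB Mul2=36; stall // r0:16,r1:8,r2:Add3,r3:6,r4:Add1,r5:Add2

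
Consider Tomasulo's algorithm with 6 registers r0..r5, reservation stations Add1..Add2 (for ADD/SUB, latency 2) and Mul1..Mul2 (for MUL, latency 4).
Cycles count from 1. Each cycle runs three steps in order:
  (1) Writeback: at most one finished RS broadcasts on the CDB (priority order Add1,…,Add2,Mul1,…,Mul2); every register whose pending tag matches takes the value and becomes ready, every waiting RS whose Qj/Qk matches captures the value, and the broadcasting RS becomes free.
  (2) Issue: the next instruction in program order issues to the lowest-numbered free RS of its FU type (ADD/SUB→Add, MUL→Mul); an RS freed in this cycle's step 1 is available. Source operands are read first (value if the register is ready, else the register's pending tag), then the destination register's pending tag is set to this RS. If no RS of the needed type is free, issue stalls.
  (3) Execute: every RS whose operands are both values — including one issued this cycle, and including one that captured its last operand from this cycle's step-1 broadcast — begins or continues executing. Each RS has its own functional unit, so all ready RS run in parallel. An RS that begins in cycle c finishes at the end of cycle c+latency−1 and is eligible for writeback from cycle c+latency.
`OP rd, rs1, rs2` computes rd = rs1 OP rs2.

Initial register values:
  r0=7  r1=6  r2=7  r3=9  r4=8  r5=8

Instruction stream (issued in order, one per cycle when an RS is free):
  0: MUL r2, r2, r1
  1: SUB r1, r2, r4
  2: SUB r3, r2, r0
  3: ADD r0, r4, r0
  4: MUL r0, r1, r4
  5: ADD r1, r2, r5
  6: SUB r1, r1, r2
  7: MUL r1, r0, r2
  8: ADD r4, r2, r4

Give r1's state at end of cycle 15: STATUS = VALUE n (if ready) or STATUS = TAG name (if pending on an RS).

cycle 1: issue MUL r2<-Mul1 // r0:7,r1:6,r2:Mul1,r3:9,r4:8,r5:8
cycle 2: issue SUB r1<-Add1 // r0:7,r1:Add1,r2:Mul1,r3:9,r4:8,r5:8
cycle 3: issue SUB r3<-Add2 // r0:7,r1:Add1,r2:Mul1,r3:Add2,r4:8,r5:8
cycle 4: stall // r0:7,r1:Add1,r2:Mul1,r3:Add2,r4:8,r5:8
cycle 5: CDB Mul1=42; stall // r0:7,r1:Add1,r2:42,r3:Add2,r4:8,r5:8
cycle 6: stall // r0:7,r1:Add1,r2:42,r3:Add2,r4:8,r5:8
cycle 7: CDB Add1=34; issue ADD r0<-Add1 // r0:Add1,r1:34,r2:42,r3:Add2,r4:8,r5:8
cycle 8: CDB Add2=35; issue MUL r0<-Mul1 // r0:Mul1,r1:34,r2:42,r3:35,r4:8,r5:8
cycle 9: CDB Add1=15; issue ADD r1<-Add1 // r0:Mul1,r1:Add1,r2:42,r3:35,r4:8,r5:8
cycle 10: issue SUB r1<-Add2 // r0:Mul1,r1:Add2,r2:42,r3:35,r4:8,r5:8
cycle 11: CDB Add1=50; issue MUL r1<-Mul2 // r0:Mul1,r1:Mul2,r2:42,r3:35,r4:8,r5:8
cycle 12: CDB Mul1=272; issue ADD r4<-Add1 // r0:272,r1:Mul2,r2:42,r3:35,r4:Add1,r5:8
cycle 13: CDB Add2=8 // r0:272,r1:Mul2,r2:42,r3:35,r4:Add1,r5:8
cycle 14: CDB Add1=50 // r0:272,r1:Mul2,r2:42,r3:35,r4:50,r5:8
cycle 15: - // r0:272,r1:Mul2,r2:42,r3:35,r4:50,r5:8

STATUS = TAG Mul2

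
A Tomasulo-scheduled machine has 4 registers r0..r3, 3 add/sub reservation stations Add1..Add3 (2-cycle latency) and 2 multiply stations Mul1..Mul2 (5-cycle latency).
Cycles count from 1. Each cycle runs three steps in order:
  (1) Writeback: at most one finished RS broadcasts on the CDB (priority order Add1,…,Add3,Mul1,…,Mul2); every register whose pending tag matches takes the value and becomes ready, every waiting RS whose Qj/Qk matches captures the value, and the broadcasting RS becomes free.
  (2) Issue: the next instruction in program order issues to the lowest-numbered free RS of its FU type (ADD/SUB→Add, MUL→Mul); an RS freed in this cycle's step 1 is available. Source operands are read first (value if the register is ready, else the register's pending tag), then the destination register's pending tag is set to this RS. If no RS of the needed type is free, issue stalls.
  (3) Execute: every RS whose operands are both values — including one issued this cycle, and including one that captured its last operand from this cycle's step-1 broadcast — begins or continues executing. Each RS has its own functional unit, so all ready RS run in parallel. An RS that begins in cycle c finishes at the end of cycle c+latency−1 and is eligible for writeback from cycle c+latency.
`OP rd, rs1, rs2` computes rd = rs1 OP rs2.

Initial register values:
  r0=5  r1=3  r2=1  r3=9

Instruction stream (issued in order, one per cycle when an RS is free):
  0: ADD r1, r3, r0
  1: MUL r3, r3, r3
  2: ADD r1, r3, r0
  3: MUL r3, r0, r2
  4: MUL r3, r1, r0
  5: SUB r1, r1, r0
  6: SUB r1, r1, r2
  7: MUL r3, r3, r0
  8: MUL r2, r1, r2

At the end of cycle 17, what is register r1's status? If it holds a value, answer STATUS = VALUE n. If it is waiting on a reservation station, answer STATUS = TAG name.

STATUS = VALUE 80

cycle 1: issue ADD r1<-Add1 // r0:5,r1:Add1,r2:1,r3:9
cycle 2: issue MUL r3<-Mul1 // r0:5,r1:Add1,r2:1,r3:Mul1
cycle 3: CDB Add1=14; issue ADD r1<-Add1 // r0:5,r1:Add1,r2:1,r3:Mul1
cycle 4: issue MUL r3<-Mul2 // r0:5,r1:Add1,r2:1,r3:Mul2
cycle 5: stall // r0:5,r1:Add1,r2:1,r3:Mul2
cycle 6: stall // r0:5,r1:Add1,r2:1,r3:Mul2
cycle 7: CDB Mul1=81; issue MUL r3<-Mul1 // r0:5,r1:Add1,r2:1,r3:Mul1
cycle 8: issue SUB r1<-Add2 // r0:5,r1:Add2,r2:1,r3:Mul1
cycle 9: CDB Add1=86; issue SUB r1<-Add1 // r0:5,r1:Add1,r2:1,r3:Mul1
cycle 10: CDB Mul2=5; issue MUL r3<-Mul2 // r0:5,r1:Add1,r2:1,r3:Mul2
cycle 11: CDB Add2=81; stall // r0:5,r1:Add1,r2:1,r3:Mul2
cycle 12: stall // r0:5,r1:Add1,r2:1,r3:Mul2
cycle 13: CDB Add1=80; stall // r0:5,r1:80,r2:1,r3:Mul2
cycle 14: CDB Mul1=430; issue MUL r2<-Mul1 // r0:5,r1:80,r2:Mul1,r3:Mul2
cycle 15: - // r0:5,r1:80,r2:Mul1,r3:Mul2
cycle 16: - // r0:5,r1:80,r2:Mul1,r3:Mul2
cycle 17: - // r0:5,r1:80,r2:Mul1,r3:Mul2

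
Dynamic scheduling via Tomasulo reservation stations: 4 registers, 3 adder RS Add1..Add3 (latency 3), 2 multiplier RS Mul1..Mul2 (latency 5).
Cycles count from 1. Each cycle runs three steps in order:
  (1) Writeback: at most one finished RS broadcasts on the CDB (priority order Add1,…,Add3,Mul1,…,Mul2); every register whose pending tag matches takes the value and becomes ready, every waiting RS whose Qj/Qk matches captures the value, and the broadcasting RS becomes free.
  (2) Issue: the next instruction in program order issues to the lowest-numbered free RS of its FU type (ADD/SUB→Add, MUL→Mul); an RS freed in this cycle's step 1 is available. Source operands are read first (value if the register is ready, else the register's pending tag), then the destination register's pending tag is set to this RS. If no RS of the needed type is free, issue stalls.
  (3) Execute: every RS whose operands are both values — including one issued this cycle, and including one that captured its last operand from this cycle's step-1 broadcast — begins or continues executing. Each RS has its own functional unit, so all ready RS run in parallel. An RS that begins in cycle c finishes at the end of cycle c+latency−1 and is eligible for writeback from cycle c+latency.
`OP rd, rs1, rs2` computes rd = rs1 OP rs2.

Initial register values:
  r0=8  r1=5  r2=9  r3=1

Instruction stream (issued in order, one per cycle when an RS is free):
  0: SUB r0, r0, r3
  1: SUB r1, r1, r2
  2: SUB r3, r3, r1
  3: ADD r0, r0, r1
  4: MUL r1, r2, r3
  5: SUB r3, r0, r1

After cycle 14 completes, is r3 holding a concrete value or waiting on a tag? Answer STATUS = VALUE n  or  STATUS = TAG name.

STATUS = TAG Add2

cycle 1: issue SUB r0<-Add1 // r0:Add1,r1:5,r2:9,r3:1
cycle 2: issue SUB r1<-Add2 // r0:Add1,r1:Add2,r2:9,r3:1
cycle 3: issue SUB r3<-Add3 // r0:Add1,r1:Add2,r2:9,r3:Add3
cycle 4: CDB Add1=7; issue ADD r0<-Add1 // r0:Add1,r1:Add2,r2:9,r3:Add3
cycle 5: CDB Add2=-4; issue MUL r1<-Mul1 // r0:Add1,r1:Mul1,r2:9,r3:Add3
cycle 6: issue SUB r3<-Add2 // r0:Add1,r1:Mul1,r2:9,r3:Add2
cycle 7: - // r0:Add1,r1:Mul1,r2:9,r3:Add2
cycle 8: CDB Add1=3 // r0:3,r1:Mul1,r2:9,r3:Add2
cycle 9: CDB Add3=5 // r0:3,r1:Mul1,r2:9,r3:Add2
cycle 10: - // r0:3,r1:Mul1,r2:9,r3:Add2
cycle 11: - // r0:3,r1:Mul1,r2:9,r3:Add2
cycle 12: - // r0:3,r1:Mul1,r2:9,r3:Add2
cycle 13: - // r0:3,r1:Mul1,r2:9,r3:Add2
cycle 14: CDB Mul1=45 // r0:3,r1:45,r2:9,r3:Add2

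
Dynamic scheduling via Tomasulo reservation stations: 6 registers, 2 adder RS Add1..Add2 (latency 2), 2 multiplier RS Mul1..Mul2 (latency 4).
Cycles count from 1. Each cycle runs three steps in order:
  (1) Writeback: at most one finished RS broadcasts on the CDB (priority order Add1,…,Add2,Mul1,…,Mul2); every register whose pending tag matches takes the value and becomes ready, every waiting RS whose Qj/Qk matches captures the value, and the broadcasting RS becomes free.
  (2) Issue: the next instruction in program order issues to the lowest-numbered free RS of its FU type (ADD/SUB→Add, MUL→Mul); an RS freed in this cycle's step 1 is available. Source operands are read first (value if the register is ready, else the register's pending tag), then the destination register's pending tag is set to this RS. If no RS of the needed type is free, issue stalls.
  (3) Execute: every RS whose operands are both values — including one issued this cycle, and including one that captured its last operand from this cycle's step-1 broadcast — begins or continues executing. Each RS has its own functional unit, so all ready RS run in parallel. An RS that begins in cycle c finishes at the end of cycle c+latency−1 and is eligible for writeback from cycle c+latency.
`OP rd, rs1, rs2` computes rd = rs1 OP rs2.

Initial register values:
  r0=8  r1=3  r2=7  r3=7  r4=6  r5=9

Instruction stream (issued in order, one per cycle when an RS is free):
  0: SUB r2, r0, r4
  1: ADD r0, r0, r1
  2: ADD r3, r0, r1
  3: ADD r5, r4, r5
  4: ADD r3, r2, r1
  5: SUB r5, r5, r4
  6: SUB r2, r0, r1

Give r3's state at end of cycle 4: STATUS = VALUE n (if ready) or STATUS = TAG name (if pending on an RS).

STATUS = TAG Add1

  c1: issue SUB r2<-Add1  regs: r0:8,r1:3,r2:Add1,r3:7,r4:6,r5:9
  c2: issue ADD r0<-Add2  regs: r0:Add2,r1:3,r2:Add1,r3:7,r4:6,r5:9
  c3: CDB Add1=2; issue ADD r3<-Add1  regs: r0:Add2,r1:3,r2:2,r3:Add1,r4:6,r5:9
  c4: CDB Add2=11; issue ADD r5<-Add2  regs: r0:11,r1:3,r2:2,r3:Add1,r4:6,r5:Add2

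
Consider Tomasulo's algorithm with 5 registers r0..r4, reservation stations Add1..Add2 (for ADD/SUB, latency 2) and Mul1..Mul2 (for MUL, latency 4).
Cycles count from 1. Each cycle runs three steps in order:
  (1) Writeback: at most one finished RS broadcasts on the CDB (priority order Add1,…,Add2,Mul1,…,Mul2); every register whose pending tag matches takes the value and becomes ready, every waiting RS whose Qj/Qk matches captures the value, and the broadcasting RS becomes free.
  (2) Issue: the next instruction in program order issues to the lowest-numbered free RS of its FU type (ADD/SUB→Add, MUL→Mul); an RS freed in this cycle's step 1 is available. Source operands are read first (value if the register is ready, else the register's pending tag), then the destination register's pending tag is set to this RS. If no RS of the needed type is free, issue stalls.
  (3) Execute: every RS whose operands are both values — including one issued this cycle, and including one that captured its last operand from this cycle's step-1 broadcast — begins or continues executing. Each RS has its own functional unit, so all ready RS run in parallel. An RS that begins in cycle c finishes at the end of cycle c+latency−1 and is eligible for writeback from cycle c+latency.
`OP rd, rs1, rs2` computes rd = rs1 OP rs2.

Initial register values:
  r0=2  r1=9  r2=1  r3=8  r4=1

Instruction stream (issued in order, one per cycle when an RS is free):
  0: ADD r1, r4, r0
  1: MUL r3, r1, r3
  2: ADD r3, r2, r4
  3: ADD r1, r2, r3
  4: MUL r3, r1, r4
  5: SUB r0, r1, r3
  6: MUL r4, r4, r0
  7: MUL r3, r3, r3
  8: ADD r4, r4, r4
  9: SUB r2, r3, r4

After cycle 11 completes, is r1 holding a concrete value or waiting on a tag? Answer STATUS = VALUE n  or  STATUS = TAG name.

STATUS = VALUE 3

c1: issue ADD r1<-Add1 | r0:2,r1:Add1,r2:1,r3:8,r4:1
c2: issue MUL r3<-Mul1 | r0:2,r1:Add1,r2:1,r3:Mul1,r4:1
c3: CDB Add1=3; issue ADD r3<-Add1 | r0:2,r1:3,r2:1,r3:Add1,r4:1
c4: issue ADD r1<-Add2 | r0:2,r1:Add2,r2:1,r3:Add1,r4:1
c5: CDB Add1=2; issue MUL r3<-Mul2 | r0:2,r1:Add2,r2:1,r3:Mul2,r4:1
c6: issue SUB r0<-Add1 | r0:Add1,r1:Add2,r2:1,r3:Mul2,r4:1
c7: CDB Add2=3; stall | r0:Add1,r1:3,r2:1,r3:Mul2,r4:1
c8: CDB Mul1=24; issue MUL r4<-Mul1 | r0:Add1,r1:3,r2:1,r3:Mul2,r4:Mul1
c9: stall | r0:Add1,r1:3,r2:1,r3:Mul2,r4:Mul1
c10: stall | r0:Add1,r1:3,r2:1,r3:Mul2,r4:Mul1
c11: CDB Mul2=3; issue MUL r3<-Mul2 | r0:Add1,r1:3,r2:1,r3:Mul2,r4:Mul1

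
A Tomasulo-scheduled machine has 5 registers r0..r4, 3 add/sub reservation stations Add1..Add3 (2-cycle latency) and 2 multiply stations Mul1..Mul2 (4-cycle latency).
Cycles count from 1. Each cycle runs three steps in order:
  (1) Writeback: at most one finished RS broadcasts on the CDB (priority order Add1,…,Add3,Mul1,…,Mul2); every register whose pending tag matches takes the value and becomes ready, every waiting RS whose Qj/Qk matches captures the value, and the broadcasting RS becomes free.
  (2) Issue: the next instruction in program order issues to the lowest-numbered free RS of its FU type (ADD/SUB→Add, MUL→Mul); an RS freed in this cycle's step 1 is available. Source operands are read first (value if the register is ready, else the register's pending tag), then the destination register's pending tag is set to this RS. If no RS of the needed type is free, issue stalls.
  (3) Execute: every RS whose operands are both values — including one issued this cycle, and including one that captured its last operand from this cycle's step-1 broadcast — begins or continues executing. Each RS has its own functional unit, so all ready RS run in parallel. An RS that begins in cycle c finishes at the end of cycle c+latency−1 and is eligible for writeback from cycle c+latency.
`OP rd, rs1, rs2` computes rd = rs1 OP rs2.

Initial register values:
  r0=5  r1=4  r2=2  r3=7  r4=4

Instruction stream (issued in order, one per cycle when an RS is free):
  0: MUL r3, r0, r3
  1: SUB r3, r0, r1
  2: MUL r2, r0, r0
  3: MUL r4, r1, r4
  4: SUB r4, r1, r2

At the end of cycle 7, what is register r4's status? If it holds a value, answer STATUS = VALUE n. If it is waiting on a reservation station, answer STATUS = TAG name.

c1: issue MUL r3<-Mul1 | r0:5,r1:4,r2:2,r3:Mul1,r4:4
c2: issue SUB r3<-Add1 | r0:5,r1:4,r2:2,r3:Add1,r4:4
c3: issue MUL r2<-Mul2 | r0:5,r1:4,r2:Mul2,r3:Add1,r4:4
c4: CDB Add1=1; stall | r0:5,r1:4,r2:Mul2,r3:1,r4:4
c5: CDB Mul1=35; issue MUL r4<-Mul1 | r0:5,r1:4,r2:Mul2,r3:1,r4:Mul1
c6: issue SUB r4<-Add1 | r0:5,r1:4,r2:Mul2,r3:1,r4:Add1
c7: CDB Mul2=25 | r0:5,r1:4,r2:25,r3:1,r4:Add1

STATUS = TAG Add1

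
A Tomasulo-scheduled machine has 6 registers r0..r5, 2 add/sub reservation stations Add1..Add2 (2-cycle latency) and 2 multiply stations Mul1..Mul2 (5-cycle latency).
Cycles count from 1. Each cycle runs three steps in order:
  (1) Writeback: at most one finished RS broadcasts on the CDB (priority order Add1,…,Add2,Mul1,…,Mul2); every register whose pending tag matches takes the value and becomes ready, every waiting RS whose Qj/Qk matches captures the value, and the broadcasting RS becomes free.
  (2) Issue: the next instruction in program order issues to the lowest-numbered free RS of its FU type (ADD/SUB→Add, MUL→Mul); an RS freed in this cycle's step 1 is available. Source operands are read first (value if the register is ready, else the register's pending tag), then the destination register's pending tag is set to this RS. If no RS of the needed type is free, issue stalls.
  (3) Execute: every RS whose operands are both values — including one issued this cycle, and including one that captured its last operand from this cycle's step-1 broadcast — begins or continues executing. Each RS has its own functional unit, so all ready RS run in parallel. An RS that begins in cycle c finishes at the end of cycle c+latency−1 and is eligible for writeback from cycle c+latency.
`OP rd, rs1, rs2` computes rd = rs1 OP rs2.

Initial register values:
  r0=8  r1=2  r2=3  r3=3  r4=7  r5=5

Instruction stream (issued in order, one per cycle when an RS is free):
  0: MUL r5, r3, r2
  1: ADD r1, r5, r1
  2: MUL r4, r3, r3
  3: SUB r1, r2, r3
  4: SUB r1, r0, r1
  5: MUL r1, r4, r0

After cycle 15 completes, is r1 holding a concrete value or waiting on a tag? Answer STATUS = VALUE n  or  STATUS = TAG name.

STATUS = VALUE 72

c1: issue MUL r5<-Mul1 | r0:8,r1:2,r2:3,r3:3,r4:7,r5:Mul1
c2: issue ADD r1<-Add1 | r0:8,r1:Add1,r2:3,r3:3,r4:7,r5:Mul1
c3: issue MUL r4<-Mul2 | r0:8,r1:Add1,r2:3,r3:3,r4:Mul2,r5:Mul1
c4: issue SUB r1<-Add2 | r0:8,r1:Add2,r2:3,r3:3,r4:Mul2,r5:Mul1
c5: stall | r0:8,r1:Add2,r2:3,r3:3,r4:Mul2,r5:Mul1
c6: CDB Add2=0; issue SUB r1<-Add2 | r0:8,r1:Add2,r2:3,r3:3,r4:Mul2,r5:Mul1
c7: CDB Mul1=9; issue MUL r1<-Mul1 | r0:8,r1:Mul1,r2:3,r3:3,r4:Mul2,r5:9
c8: CDB Add2=8 | r0:8,r1:Mul1,r2:3,r3:3,r4:Mul2,r5:9
c9: CDB Add1=11 | r0:8,r1:Mul1,r2:3,r3:3,r4:Mul2,r5:9
c10: CDB Mul2=9 | r0:8,r1:Mul1,r2:3,r3:3,r4:9,r5:9
c11: - | r0:8,r1:Mul1,r2:3,r3:3,r4:9,r5:9
c12: - | r0:8,r1:Mul1,r2:3,r3:3,r4:9,r5:9
c13: - | r0:8,r1:Mul1,r2:3,r3:3,r4:9,r5:9
c14: - | r0:8,r1:Mul1,r2:3,r3:3,r4:9,r5:9
c15: CDB Mul1=72 | r0:8,r1:72,r2:3,r3:3,r4:9,r5:9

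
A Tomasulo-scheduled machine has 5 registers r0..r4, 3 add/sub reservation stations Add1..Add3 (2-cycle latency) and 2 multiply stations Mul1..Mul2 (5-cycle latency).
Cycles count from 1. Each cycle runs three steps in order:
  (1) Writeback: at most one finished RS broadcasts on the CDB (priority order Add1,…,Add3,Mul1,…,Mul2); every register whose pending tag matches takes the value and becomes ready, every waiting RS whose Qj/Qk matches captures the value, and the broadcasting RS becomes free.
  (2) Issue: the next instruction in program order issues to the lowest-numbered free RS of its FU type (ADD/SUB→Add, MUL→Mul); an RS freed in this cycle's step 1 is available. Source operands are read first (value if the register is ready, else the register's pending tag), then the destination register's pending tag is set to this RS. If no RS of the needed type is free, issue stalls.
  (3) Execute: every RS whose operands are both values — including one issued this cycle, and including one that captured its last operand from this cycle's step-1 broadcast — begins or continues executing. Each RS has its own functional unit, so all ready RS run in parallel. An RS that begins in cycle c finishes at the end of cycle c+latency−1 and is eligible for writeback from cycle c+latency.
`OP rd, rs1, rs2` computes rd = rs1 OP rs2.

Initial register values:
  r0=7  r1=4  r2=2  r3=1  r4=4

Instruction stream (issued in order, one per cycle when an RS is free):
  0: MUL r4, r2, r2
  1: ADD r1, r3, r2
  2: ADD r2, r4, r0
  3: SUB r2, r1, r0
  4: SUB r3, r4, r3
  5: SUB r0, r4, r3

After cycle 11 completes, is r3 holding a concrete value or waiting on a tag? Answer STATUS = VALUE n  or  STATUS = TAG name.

cycle 1: issue MUL r4<-Mul1 // r0:7,r1:4,r2:2,r3:1,r4:Mul1
cycle 2: issue ADD r1<-Add1 // r0:7,r1:Add1,r2:2,r3:1,r4:Mul1
cycle 3: issue ADD r2<-Add2 // r0:7,r1:Add1,r2:Add2,r3:1,r4:Mul1
cycle 4: CDB Add1=3; issue SUB r2<-Add1 // r0:7,r1:3,r2:Add1,r3:1,r4:Mul1
cycle 5: issue SUB r3<-Add3 // r0:7,r1:3,r2:Add1,r3:Add3,r4:Mul1
cycle 6: CDB Add1=-4; issue SUB r0<-Add1 // r0:Add1,r1:3,r2:-4,r3:Add3,r4:Mul1
cycle 7: CDB Mul1=4 // r0:Add1,r1:3,r2:-4,r3:Add3,r4:4
cycle 8: - // r0:Add1,r1:3,r2:-4,r3:Add3,r4:4
cycle 9: CDB Add2=11 // r0:Add1,r1:3,r2:-4,r3:Add3,r4:4
cycle 10: CDB Add3=3 // r0:Add1,r1:3,r2:-4,r3:3,r4:4
cycle 11: - // r0:Add1,r1:3,r2:-4,r3:3,r4:4

STATUS = VALUE 3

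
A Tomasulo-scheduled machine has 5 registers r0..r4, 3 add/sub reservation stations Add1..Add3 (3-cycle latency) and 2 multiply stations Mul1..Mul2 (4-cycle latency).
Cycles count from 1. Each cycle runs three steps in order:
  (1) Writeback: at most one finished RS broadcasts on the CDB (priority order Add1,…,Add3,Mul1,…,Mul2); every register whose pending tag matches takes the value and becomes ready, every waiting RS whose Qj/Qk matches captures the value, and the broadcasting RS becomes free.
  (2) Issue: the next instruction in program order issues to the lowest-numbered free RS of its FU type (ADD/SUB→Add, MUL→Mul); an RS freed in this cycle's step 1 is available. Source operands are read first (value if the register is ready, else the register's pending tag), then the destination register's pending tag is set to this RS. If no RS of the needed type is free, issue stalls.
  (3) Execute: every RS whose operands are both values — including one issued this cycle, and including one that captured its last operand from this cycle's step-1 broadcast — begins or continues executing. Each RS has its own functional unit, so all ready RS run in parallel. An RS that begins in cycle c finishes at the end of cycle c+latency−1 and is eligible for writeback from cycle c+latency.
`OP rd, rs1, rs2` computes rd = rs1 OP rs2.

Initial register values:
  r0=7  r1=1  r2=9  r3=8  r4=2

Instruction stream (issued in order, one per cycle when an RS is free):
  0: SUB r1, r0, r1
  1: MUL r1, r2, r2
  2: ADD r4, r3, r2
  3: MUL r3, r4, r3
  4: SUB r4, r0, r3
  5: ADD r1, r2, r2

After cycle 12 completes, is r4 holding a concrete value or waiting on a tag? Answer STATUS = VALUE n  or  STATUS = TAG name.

STATUS = TAG Add1

  c1: issue SUB r1<-Add1  regs: r0:7,r1:Add1,r2:9,r3:8,r4:2
  c2: issue MUL r1<-Mul1  regs: r0:7,r1:Mul1,r2:9,r3:8,r4:2
  c3: issue ADD r4<-Add2  regs: r0:7,r1:Mul1,r2:9,r3:8,r4:Add2
  c4: CDB Add1=6; issue MUL r3<-Mul2  regs: r0:7,r1:Mul1,r2:9,r3:Mul2,r4:Add2
  c5: issue SUB r4<-Add1  regs: r0:7,r1:Mul1,r2:9,r3:Mul2,r4:Add1
  c6: CDB Add2=17; issue ADD r1<-Add2  regs: r0:7,r1:Add2,r2:9,r3:Mul2,r4:Add1
  c7: CDB Mul1=81  regs: r0:7,r1:Add2,r2:9,r3:Mul2,r4:Add1
  c8: -  regs: r0:7,r1:Add2,r2:9,r3:Mul2,r4:Add1
  c9: CDB Add2=18  regs: r0:7,r1:18,r2:9,r3:Mul2,r4:Add1
  c10: CDB Mul2=136  regs: r0:7,r1:18,r2:9,r3:136,r4:Add1
  c11: -  regs: r0:7,r1:18,r2:9,r3:136,r4:Add1
  c12: -  regs: r0:7,r1:18,r2:9,r3:136,r4:Add1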